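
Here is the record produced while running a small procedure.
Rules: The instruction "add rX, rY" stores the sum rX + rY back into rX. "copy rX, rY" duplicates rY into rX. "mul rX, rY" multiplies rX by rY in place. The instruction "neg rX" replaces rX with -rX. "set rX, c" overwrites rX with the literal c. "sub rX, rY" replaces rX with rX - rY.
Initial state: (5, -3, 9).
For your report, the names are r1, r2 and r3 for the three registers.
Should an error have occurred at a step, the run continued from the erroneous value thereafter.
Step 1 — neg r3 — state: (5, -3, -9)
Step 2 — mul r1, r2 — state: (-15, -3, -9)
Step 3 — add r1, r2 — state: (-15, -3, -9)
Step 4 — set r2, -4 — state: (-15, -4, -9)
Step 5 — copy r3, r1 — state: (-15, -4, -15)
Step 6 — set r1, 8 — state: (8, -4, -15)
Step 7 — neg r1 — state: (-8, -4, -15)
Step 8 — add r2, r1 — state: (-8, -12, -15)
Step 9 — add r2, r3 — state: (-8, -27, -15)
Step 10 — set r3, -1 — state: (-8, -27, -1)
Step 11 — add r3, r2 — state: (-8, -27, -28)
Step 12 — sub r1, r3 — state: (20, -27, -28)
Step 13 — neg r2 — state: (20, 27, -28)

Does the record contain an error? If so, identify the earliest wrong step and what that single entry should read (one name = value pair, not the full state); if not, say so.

Step 1: r3 = -(9) = -9 — confirmed correct.
Step 2: r1 = 5 * -3 = -15 — same as recorded.
Step 3: r1 = -15 + -3 = -18 — the recorded entry deviates here.
First incorrect step: 3; the correct value is r1 = -18.

step 3, r1 = -18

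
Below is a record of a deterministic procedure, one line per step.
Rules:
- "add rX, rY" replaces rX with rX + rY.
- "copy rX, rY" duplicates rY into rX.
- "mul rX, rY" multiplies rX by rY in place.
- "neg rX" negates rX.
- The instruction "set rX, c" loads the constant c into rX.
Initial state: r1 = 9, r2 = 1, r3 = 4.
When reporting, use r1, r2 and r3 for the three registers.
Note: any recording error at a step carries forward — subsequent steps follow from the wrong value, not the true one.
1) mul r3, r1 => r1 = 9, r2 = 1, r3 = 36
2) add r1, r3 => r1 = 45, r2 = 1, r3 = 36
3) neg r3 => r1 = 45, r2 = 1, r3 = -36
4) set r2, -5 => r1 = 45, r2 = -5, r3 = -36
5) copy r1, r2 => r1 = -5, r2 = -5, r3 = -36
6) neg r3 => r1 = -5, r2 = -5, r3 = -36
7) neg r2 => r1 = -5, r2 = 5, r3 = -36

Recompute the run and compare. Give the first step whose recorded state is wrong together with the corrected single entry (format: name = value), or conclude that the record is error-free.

step 1: r3 = 4 * 9 = 36 -> confirmed correct
step 2: r1 = 9 + 36 = 45 -> confirmed correct
step 3: r3 = -(36) = -36 -> verified
step 4: r2 = -5 -> confirmed correct
step 5: r1 = -5 -> consistent with the record
step 6: r3 = -(-36) = 36 -> the record disagrees here
That makes step 6 the first incorrect line — r3 = 36 is what it should show.

step 6, r3 = 36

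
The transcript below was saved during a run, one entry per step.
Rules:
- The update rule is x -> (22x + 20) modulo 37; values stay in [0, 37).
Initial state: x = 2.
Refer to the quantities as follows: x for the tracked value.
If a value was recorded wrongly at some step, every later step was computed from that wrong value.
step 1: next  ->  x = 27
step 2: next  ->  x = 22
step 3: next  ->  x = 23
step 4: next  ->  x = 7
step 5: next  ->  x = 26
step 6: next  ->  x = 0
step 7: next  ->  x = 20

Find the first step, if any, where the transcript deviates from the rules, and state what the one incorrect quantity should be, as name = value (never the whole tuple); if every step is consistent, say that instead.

step 4, x = 8

Recomputing the run from the initial state:
step 1: x = 27
step 2: x = 22
step 3: x = 23
step 4: x = 8
step 5: x = 11
step 6: x = 3
step 7: x = 12
The first disagreement with the transcript is at step 4, where the value should be x = 8.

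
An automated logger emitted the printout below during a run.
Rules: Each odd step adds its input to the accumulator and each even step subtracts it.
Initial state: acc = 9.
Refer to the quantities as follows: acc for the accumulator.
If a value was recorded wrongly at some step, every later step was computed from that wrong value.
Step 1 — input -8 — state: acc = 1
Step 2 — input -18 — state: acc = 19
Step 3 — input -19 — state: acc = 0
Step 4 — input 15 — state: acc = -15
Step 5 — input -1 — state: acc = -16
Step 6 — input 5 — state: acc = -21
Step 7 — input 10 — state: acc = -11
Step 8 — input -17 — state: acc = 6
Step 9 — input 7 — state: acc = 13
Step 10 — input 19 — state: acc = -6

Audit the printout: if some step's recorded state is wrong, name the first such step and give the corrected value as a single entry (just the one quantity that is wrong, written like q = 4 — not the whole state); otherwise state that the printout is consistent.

no error

Recomputing the run from the initial state:
step 1: acc = 1
step 2: acc = 19
step 3: acc = 0
step 4: acc = -15
step 5: acc = -16
step 6: acc = -21
step 7: acc = -11
step 8: acc = 6
step 9: acc = 13
step 10: acc = -6
This matches the printout at every step.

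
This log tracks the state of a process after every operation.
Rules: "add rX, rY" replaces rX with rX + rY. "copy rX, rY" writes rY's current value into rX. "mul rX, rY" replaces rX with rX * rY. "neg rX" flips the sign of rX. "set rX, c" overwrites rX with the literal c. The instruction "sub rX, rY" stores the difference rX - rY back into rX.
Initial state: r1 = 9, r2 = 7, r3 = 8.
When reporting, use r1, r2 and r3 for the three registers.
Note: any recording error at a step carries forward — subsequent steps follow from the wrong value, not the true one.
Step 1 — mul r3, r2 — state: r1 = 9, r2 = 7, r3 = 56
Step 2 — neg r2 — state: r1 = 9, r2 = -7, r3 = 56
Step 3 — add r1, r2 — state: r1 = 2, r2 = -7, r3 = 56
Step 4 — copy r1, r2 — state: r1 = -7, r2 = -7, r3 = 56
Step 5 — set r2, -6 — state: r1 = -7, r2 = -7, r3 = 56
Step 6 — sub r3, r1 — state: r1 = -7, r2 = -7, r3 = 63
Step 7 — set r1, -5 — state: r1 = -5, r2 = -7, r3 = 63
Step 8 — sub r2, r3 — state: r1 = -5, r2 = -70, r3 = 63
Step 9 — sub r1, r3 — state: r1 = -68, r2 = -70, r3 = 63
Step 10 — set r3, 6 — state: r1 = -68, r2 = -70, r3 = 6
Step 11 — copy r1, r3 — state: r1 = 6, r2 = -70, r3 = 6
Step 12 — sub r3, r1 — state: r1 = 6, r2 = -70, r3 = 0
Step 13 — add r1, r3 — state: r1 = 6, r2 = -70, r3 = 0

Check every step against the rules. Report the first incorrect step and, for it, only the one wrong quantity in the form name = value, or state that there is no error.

step 5, r2 = -6

1. r3 = 8 * 7 = 56 (exactly as logged)
2. r2 = -(7) = -7 (no discrepancy)
3. r1 = 9 + -7 = 2 (agrees with the log)
4. r1 = -7 (in agreement)
5. r2 = -6 (the entry is off here)
Conclusion: step 5 carries the first error; the entry should be r2 = -6.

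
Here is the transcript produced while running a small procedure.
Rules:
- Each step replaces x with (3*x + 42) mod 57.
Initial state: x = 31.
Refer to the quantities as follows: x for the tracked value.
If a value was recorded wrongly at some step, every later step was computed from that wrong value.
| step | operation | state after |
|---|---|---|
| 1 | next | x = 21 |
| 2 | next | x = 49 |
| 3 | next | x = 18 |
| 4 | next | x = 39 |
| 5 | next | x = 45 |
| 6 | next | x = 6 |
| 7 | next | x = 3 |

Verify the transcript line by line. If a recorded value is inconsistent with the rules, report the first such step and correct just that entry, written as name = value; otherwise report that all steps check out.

step 1: x = (3*31 + 42) mod 57 = 21 -> agrees with the transcript
step 2: x = (3*21 + 42) mod 57 = 48 -> a discrepancy with the transcript
First incorrect step: 2; the correct value is x = 48.

step 2, x = 48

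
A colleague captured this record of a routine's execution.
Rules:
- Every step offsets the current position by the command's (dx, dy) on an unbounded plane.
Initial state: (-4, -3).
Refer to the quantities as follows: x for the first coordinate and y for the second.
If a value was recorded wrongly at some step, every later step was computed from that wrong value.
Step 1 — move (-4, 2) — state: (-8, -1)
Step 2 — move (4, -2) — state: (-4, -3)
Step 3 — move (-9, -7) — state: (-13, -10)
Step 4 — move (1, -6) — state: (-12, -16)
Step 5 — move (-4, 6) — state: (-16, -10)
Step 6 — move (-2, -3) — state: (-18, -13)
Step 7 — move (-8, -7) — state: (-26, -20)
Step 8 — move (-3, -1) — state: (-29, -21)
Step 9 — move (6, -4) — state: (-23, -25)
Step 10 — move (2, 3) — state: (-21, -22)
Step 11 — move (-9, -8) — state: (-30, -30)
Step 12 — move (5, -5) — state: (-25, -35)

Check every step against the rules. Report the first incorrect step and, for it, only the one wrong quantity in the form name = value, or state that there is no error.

Recomputing the run from the initial state:
step 1: x = -8, y = -1
step 2: x = -4, y = -3
step 3: x = -13, y = -10
step 4: x = -12, y = -16
step 5: x = -16, y = -10
step 6: x = -18, y = -13
step 7: x = -26, y = -20
step 8: x = -29, y = -21
step 9: x = -23, y = -25
step 10: x = -21, y = -22
step 11: x = -30, y = -30
step 12: x = -25, y = -35
This matches the record at every step.

no error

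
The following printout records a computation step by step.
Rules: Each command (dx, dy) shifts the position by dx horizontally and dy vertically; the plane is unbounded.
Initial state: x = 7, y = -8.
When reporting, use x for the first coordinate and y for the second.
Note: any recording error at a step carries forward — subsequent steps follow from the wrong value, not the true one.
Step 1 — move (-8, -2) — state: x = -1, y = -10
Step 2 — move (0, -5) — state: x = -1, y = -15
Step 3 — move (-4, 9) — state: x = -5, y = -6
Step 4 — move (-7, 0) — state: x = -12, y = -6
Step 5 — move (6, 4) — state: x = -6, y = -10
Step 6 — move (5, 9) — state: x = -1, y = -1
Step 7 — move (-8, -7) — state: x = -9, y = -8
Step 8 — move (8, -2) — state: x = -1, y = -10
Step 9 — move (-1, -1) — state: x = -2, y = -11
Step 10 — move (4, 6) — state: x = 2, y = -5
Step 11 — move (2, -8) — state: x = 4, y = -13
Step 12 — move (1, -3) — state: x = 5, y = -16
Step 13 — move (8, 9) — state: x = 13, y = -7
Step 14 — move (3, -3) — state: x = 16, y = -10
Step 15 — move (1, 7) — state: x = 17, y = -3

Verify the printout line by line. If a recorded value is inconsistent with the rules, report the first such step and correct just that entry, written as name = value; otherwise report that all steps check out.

step 5, y = -2

Step 1: x = 7 + (-8) = -1, y = -8 + (-2) = -10 — checks out.
Step 2: x = -1 + (0) = -1, y = -10 + (-5) = -15 — no discrepancy.
Step 3: x = -1 + (-4) = -5, y = -15 + (9) = -6 — verified.
Step 4: x = -5 + (-7) = -12, y = -6 + (0) = -6 — confirmed correct.
Step 5: x = -12 + (6) = -6, y = -6 + (4) = -2 — the recorded entry deviates here.
First deviation found at step 5; the corrected entry is y = -2.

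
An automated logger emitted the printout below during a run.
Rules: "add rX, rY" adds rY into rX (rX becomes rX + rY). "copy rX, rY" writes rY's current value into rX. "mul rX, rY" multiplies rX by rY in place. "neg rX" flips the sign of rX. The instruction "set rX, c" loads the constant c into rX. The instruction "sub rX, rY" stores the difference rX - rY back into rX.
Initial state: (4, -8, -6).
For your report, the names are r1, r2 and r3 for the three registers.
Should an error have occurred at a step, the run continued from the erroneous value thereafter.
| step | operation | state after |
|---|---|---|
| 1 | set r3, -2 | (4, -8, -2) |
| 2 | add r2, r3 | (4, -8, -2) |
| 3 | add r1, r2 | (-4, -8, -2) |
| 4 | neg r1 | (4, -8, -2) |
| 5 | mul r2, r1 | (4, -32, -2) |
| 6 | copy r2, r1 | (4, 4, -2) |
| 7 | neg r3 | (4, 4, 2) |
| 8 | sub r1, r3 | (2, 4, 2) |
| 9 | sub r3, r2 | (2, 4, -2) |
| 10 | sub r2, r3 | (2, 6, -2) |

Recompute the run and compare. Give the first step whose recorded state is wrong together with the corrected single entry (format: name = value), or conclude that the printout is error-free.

step 2, r2 = -10

step 1: r3 = -2 -> checks out
step 2: r2 = -8 + -2 = -10 -> a discrepancy with the printout
The earliest wrong entry is at step 2: it should read r2 = -10.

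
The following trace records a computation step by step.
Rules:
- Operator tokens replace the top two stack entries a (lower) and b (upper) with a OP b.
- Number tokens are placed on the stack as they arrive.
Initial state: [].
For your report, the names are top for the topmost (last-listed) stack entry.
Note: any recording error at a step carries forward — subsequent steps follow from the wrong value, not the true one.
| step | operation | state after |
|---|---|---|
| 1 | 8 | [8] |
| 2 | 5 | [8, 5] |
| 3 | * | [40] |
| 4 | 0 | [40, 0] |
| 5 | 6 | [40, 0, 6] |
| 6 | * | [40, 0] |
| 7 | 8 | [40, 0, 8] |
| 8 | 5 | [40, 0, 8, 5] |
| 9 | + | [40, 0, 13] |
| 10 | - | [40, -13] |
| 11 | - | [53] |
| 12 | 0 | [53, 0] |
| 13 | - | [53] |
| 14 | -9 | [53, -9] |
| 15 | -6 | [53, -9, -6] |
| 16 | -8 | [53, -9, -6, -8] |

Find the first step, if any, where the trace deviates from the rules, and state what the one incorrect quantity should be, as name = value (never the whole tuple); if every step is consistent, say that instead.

no error

Step 1: push 8: top = 8 — in agreement.
Step 2: push 5: top = 5 — in agreement.
Step 3: 8 * 5 = 40 — in agreement.
Step 4: push 0: top = 0 — matches.
Step 5: push 6: top = 6 — in agreement.
Step 6: 0 * 6 = 0 — agrees with the trace.
Step 7: push 8: top = 8 — in agreement.
Step 8: push 5: top = 5 — confirmed correct.
Step 9: 8 + 5 = 13 — checks out.
Step 10: 0 - 13 = -13 — verified.
Step 11: 40 - -13 = 53 — checks out.
Step 12: push 0: top = 0 — confirmed correct.
Step 13: 53 - 0 = 53 — exactly as logged.
Step 14: push -9: top = -9 — no discrepancy.
Step 15: push -6: top = -6 — confirmed correct.
Step 16: push -8: top = -8 — checks out.
All steps check out; nothing to correct.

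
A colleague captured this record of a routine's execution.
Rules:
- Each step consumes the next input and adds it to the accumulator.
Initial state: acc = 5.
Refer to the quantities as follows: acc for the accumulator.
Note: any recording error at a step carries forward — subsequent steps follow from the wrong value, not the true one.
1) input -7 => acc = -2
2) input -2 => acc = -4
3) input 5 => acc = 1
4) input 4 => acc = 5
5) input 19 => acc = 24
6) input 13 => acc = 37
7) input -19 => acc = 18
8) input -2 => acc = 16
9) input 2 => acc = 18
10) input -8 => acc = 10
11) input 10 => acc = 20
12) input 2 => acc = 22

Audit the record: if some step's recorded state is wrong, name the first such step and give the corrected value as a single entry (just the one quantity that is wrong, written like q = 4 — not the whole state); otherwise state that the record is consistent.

no error

step 1: acc = 5 + -7 = -2 -> no discrepancy
step 2: acc = -2 + -2 = -4 -> in agreement
step 3: acc = -4 + 5 = 1 -> confirmed correct
step 4: acc = 1 + 4 = 5 -> matches
step 5: acc = 5 + 19 = 24 -> exactly as logged
step 6: acc = 24 + 13 = 37 -> checks out
step 7: acc = 37 + -19 = 18 -> confirmed correct
step 8: acc = 18 + -2 = 16 -> exactly as logged
step 9: acc = 16 + 2 = 18 -> verified
step 10: acc = 18 + -8 = 10 -> no discrepancy
step 11: acc = 10 + 10 = 20 -> confirmed correct
step 12: acc = 20 + 2 = 22 -> same as recorded
The whole run recomputes cleanly — no discrepancies.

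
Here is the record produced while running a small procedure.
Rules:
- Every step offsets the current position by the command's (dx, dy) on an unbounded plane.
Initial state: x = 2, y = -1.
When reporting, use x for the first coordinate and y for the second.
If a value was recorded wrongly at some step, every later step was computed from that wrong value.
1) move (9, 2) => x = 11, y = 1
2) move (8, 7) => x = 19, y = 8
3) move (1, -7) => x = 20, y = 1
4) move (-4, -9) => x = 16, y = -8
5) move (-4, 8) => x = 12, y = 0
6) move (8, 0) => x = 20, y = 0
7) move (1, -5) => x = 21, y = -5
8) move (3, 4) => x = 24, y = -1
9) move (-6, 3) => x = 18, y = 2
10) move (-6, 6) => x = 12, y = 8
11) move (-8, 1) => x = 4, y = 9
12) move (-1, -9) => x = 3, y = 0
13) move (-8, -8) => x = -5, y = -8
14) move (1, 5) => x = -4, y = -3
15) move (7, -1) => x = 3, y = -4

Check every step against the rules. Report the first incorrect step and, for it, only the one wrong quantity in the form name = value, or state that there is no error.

no error

Recomputing the run from the initial state:
step 1: x = 11, y = 1
step 2: x = 19, y = 8
step 3: x = 20, y = 1
step 4: x = 16, y = -8
step 5: x = 12, y = 0
step 6: x = 20, y = 0
step 7: x = 21, y = -5
step 8: x = 24, y = -1
step 9: x = 18, y = 2
step 10: x = 12, y = 8
step 11: x = 4, y = 9
step 12: x = 3, y = 0
step 13: x = -5, y = -8
step 14: x = -4, y = -3
step 15: x = 3, y = -4
This matches the record at every step.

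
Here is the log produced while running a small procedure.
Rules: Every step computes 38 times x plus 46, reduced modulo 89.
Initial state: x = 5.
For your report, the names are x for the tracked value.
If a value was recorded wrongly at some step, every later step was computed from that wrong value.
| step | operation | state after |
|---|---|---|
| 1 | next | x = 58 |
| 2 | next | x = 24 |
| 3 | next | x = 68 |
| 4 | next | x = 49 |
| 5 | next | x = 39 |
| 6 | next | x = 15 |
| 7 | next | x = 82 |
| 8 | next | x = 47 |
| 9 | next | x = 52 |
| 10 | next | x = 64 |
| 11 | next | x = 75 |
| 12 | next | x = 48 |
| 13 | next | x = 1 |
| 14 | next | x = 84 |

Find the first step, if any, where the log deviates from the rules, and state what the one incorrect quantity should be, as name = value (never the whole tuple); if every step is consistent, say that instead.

step 2, x = 25

Recomputing the run from the initial state:
step 1: x = 58
step 2: x = 25
step 3: x = 17
step 4: x = 69
step 5: x = 87
step 6: x = 59
step 7: x = 63
step 8: x = 37
step 9: x = 28
step 10: x = 42
step 11: x = 40
step 12: x = 53
step 13: x = 13
step 14: x = 6
The first disagreement with the log is at step 2, where the value should be x = 25.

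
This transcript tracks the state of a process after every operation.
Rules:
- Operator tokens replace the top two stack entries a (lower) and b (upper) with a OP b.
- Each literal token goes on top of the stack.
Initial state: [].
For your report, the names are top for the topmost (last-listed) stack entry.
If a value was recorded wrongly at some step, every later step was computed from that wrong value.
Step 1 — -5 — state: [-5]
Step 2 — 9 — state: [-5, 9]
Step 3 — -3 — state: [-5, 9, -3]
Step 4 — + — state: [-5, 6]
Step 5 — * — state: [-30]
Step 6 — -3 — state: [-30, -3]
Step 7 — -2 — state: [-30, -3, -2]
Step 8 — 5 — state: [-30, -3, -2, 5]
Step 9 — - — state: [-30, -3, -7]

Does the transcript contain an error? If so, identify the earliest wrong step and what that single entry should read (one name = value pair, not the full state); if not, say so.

step 1: push -5: top = -5 -> exactly as logged
step 2: push 9: top = 9 -> exactly as logged
step 3: push -3: top = -3 -> no discrepancy
step 4: 9 + -3 = 6 -> same as recorded
step 5: -5 * 6 = -30 -> matches
step 6: push -3: top = -3 -> verified
step 7: push -2: top = -2 -> exactly as logged
step 8: push 5: top = 5 -> agrees with the transcript
step 9: -2 - 5 = -7 -> agrees with the transcript
The recomputation confirms every line.

no error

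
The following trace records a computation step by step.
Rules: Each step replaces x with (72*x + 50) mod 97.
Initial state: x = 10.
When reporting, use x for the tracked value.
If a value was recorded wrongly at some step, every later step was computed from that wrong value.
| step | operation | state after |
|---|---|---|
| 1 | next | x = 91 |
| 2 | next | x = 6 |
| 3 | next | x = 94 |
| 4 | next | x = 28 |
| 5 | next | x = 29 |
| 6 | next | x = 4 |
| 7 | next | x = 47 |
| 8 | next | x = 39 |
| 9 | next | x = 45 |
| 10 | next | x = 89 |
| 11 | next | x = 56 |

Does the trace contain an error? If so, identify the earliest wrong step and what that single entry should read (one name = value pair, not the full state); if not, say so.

no error

1. x = (72*10 + 50) mod 97 = 91 (agrees with the trace)
2. x = (72*91 + 50) mod 97 = 6 (same as recorded)
3. x = (72*6 + 50) mod 97 = 94 (no discrepancy)
4. x = (72*94 + 50) mod 97 = 28 (same as recorded)
5. x = (72*28 + 50) mod 97 = 29 (same as recorded)
6. x = (72*29 + 50) mod 97 = 4 (agrees with the trace)
7. x = (72*4 + 50) mod 97 = 47 (in agreement)
8. x = (72*47 + 50) mod 97 = 39 (in agreement)
9. x = (72*39 + 50) mod 97 = 45 (consistent with the trace)
10. x = (72*45 + 50) mod 97 = 89 (in agreement)
11. x = (72*89 + 50) mod 97 = 56 (in agreement)
The whole run recomputes cleanly — no discrepancies.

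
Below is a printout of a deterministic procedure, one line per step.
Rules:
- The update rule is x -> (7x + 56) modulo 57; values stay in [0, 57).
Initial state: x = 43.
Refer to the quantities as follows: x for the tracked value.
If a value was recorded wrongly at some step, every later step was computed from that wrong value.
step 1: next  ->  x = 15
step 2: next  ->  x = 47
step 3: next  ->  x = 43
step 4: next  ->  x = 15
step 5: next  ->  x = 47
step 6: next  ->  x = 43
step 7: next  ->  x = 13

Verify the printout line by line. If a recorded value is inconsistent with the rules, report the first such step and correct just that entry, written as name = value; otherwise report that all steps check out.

step 1: x = (7*43 + 56) mod 57 = 15 -> checks out
step 2: x = (7*15 + 56) mod 57 = 47 -> consistent with the printout
step 3: x = (7*47 + 56) mod 57 = 43 -> same as recorded
step 4: x = (7*43 + 56) mod 57 = 15 -> confirmed correct
step 5: x = (7*15 + 56) mod 57 = 47 -> agrees with the printout
step 6: x = (7*47 + 56) mod 57 = 43 -> consistent with the printout
step 7: x = (7*43 + 56) mod 57 = 15 -> not what was recorded
Step 7 is the first one off; corrected, x = 15.

step 7, x = 15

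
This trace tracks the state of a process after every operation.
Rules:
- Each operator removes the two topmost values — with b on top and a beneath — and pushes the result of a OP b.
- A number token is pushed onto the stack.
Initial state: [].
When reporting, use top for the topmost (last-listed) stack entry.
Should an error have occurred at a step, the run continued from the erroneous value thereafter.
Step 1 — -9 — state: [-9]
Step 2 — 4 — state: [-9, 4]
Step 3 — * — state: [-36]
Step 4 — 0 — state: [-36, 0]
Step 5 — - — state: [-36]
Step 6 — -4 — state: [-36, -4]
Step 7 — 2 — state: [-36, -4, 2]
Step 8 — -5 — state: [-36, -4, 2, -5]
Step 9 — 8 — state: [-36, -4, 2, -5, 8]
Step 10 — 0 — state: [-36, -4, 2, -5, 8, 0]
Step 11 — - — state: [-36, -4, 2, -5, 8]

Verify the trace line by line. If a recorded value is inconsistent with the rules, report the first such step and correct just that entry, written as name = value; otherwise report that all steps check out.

Recomputing the run from the initial state:
step 1: [-9]
step 2: [-9, 4]
step 3: [-36]
step 4: [-36, 0]
step 5: [-36]
step 6: [-36, -4]
step 7: [-36, -4, 2]
step 8: [-36, -4, 2, -5]
step 9: [-36, -4, 2, -5, 8]
step 10: [-36, -4, 2, -5, 8, 0]
step 11: [-36, -4, 2, -5, 8]
This matches the trace at every step.

no error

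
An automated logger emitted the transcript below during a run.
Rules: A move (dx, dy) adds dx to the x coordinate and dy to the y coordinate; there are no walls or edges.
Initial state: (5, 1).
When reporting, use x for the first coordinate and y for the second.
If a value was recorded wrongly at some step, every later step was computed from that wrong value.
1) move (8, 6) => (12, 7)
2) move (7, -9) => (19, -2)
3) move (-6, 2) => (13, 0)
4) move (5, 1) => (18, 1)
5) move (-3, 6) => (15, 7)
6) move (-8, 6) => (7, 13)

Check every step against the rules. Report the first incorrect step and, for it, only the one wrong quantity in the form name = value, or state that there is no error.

step 1, x = 13

Step 1: x = 5 + (8) = 13, y = 1 + (6) = 7 — the transcript disagrees here.
Conclusion: step 1 carries the first error; the entry should be x = 13.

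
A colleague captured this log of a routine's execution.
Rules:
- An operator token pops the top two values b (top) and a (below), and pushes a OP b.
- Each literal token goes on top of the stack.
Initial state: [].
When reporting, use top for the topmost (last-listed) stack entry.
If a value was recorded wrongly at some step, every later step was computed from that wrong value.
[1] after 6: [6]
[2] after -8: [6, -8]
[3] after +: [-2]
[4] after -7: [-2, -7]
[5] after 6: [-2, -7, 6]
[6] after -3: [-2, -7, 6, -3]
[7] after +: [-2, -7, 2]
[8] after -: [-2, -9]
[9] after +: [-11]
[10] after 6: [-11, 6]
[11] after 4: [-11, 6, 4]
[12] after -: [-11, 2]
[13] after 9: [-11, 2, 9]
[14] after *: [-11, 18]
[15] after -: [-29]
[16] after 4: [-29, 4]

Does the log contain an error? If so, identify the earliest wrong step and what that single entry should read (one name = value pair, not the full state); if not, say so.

step 7, top = 3

Recomputing the run from the initial state:
step 1: [6]
step 2: [6, -8]
step 3: [-2]
step 4: [-2, -7]
step 5: [-2, -7, 6]
step 6: [-2, -7, 6, -3]
step 7: [-2, -7, 3]
step 8: [-2, -10]
step 9: [-12]
step 10: [-12, 6]
step 11: [-12, 6, 4]
step 12: [-12, 2]
step 13: [-12, 2, 9]
step 14: [-12, 18]
step 15: [-30]
step 16: [-30, 4]
The first disagreement with the log is at step 7, where the value should be top = 3.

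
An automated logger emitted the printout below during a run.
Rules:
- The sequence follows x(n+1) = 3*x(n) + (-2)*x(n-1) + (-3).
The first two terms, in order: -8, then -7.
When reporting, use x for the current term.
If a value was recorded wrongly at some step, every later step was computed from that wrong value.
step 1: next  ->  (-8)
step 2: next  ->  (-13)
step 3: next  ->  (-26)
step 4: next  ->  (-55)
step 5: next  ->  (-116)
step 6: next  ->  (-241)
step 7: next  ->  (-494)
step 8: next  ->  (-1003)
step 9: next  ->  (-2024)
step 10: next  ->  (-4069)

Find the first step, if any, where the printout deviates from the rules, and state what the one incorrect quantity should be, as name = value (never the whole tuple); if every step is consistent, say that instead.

no error

Step 1: x = 3*(-7) + (-2)*(-8) + (-3) = -8 — consistent with the printout.
Step 2: x = 3*(-8) + (-2)*(-7) + (-3) = -13 — in agreement.
Step 3: x = 3*(-13) + (-2)*(-8) + (-3) = -26 — consistent with the printout.
Step 4: x = 3*(-26) + (-2)*(-13) + (-3) = -55 — verified.
Step 5: x = 3*(-55) + (-2)*(-26) + (-3) = -116 — checks out.
Step 6: x = 3*(-116) + (-2)*(-55) + (-3) = -241 — in agreement.
Step 7: x = 3*(-241) + (-2)*(-116) + (-3) = -494 — matches.
Step 8: x = 3*(-494) + (-2)*(-241) + (-3) = -1003 — verified.
Step 9: x = 3*(-1003) + (-2)*(-494) + (-3) = -2024 — agrees with the printout.
Step 10: x = 3*(-2024) + (-2)*(-1003) + (-3) = -4069 — no discrepancy.
No step deviates from the rules.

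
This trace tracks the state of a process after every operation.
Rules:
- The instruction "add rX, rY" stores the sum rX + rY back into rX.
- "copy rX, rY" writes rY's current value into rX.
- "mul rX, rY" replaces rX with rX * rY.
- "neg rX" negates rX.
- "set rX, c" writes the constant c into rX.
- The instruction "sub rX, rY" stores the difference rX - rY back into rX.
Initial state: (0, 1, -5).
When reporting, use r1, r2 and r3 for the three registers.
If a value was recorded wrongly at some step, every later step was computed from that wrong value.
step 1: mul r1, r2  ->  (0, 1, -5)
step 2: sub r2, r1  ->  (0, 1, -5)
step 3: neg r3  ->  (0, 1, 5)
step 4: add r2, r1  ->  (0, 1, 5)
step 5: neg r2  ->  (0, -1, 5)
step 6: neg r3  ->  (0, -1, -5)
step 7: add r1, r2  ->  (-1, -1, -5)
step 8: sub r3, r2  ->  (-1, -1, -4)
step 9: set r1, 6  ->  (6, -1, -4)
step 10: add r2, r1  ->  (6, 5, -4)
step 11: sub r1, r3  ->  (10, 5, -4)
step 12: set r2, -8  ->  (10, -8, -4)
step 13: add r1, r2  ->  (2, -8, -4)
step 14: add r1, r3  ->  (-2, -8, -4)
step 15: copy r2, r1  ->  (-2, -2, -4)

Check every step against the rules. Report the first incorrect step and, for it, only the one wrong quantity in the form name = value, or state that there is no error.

no error

Recomputing the run from the initial state:
step 1: r1 = 0, r2 = 1, r3 = -5
step 2: r1 = 0, r2 = 1, r3 = -5
step 3: r1 = 0, r2 = 1, r3 = 5
step 4: r1 = 0, r2 = 1, r3 = 5
step 5: r1 = 0, r2 = -1, r3 = 5
step 6: r1 = 0, r2 = -1, r3 = -5
step 7: r1 = -1, r2 = -1, r3 = -5
step 8: r1 = -1, r2 = -1, r3 = -4
step 9: r1 = 6, r2 = -1, r3 = -4
step 10: r1 = 6, r2 = 5, r3 = -4
step 11: r1 = 10, r2 = 5, r3 = -4
step 12: r1 = 10, r2 = -8, r3 = -4
step 13: r1 = 2, r2 = -8, r3 = -4
step 14: r1 = -2, r2 = -8, r3 = -4
step 15: r1 = -2, r2 = -2, r3 = -4
This matches the trace at every step.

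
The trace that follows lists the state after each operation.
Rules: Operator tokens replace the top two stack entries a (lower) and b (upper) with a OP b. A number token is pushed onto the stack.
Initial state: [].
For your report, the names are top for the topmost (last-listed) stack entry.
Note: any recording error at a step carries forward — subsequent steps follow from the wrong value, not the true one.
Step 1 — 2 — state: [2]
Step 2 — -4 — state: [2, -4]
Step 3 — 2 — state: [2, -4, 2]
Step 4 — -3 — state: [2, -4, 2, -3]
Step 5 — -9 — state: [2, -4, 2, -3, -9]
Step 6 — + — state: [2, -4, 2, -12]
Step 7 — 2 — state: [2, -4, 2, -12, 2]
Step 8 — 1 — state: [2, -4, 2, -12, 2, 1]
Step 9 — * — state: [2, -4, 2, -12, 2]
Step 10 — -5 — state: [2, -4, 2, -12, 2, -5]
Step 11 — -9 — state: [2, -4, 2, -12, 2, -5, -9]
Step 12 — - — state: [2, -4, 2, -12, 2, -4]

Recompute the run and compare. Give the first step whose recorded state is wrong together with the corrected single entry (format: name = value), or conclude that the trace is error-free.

step 1: push 2: top = 2 -> consistent with the trace
step 2: push -4: top = -4 -> agrees with the trace
step 3: push 2: top = 2 -> confirmed correct
step 4: push -3: top = -3 -> consistent with the trace
step 5: push -9: top = -9 -> agrees with the trace
step 6: -3 + -9 = -12 -> no discrepancy
step 7: push 2: top = 2 -> agrees with the trace
step 8: push 1: top = 1 -> matches
step 9: 2 * 1 = 2 -> verified
step 10: push -5: top = -5 -> no discrepancy
step 11: push -9: top = -9 -> exactly as logged
step 12: -5 - -9 = 4 -> the trace has a different value
That makes step 12 the first incorrect line — top = 4 is what it should show.

step 12, top = 4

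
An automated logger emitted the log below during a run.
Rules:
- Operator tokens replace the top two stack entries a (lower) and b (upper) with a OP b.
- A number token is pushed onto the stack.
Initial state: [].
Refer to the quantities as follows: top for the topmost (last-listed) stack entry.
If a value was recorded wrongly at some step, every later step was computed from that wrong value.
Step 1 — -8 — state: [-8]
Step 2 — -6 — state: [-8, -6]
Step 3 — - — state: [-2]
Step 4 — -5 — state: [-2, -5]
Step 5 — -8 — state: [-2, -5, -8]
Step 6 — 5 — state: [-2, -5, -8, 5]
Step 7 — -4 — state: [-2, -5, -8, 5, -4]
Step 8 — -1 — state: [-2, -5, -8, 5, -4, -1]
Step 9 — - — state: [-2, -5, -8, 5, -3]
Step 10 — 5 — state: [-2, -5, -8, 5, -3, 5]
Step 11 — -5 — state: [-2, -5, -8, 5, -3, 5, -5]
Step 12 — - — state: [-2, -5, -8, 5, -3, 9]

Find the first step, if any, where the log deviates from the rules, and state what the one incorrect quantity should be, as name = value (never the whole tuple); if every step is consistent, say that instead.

Recomputing the run from the initial state:
step 1: [-8]
step 2: [-8, -6]
step 3: [-2]
step 4: [-2, -5]
step 5: [-2, -5, -8]
step 6: [-2, -5, -8, 5]
step 7: [-2, -5, -8, 5, -4]
step 8: [-2, -5, -8, 5, -4, -1]
step 9: [-2, -5, -8, 5, -3]
step 10: [-2, -5, -8, 5, -3, 5]
step 11: [-2, -5, -8, 5, -3, 5, -5]
step 12: [-2, -5, -8, 5, -3, 10]
The first disagreement with the log is at step 12, where the value should be top = 10.

step 12, top = 10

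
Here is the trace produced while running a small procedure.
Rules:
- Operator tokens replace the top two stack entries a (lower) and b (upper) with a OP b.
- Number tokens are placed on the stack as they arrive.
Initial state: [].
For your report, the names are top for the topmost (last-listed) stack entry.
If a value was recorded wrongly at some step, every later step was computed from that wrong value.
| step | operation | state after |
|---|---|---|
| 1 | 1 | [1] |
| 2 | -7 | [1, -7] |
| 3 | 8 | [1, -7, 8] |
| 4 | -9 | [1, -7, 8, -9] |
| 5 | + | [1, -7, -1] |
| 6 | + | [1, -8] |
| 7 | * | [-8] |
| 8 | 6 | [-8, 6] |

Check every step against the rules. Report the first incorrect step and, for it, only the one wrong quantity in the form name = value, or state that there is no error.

Recomputing the run from the initial state:
step 1: [1]
step 2: [1, -7]
step 3: [1, -7, 8]
step 4: [1, -7, 8, -9]
step 5: [1, -7, -1]
step 6: [1, -8]
step 7: [-8]
step 8: [-8, 6]
This matches the trace at every step.

no error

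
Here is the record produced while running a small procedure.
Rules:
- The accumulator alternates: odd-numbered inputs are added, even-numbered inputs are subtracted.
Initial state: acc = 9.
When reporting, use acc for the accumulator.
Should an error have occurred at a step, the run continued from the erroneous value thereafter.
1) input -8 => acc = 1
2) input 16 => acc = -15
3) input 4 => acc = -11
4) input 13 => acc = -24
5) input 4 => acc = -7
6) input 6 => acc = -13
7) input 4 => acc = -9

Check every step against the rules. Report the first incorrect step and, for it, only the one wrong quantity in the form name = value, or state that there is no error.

step 5, acc = -20

Recomputing the run from the initial state:
step 1: acc = 1
step 2: acc = -15
step 3: acc = -11
step 4: acc = -24
step 5: acc = -20
step 6: acc = -26
step 7: acc = -22
The first disagreement with the record is at step 5, where the value should be acc = -20.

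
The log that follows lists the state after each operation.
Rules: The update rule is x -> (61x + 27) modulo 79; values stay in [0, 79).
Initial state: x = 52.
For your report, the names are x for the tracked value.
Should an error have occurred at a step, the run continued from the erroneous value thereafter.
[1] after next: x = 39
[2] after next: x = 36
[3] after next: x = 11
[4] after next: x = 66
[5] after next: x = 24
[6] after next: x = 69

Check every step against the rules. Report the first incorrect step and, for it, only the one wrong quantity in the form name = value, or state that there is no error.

no error

Step 1: x = (61*52 + 27) mod 79 = 39 — consistent with the log.
Step 2: x = (61*39 + 27) mod 79 = 36 — checks out.
Step 3: x = (61*36 + 27) mod 79 = 11 — consistent with the log.
Step 4: x = (61*11 + 27) mod 79 = 66 — agrees with the log.
Step 5: x = (61*66 + 27) mod 79 = 24 — consistent with the log.
Step 6: x = (61*24 + 27) mod 79 = 69 — same as recorded.
Nothing is out of place; the run is error-free.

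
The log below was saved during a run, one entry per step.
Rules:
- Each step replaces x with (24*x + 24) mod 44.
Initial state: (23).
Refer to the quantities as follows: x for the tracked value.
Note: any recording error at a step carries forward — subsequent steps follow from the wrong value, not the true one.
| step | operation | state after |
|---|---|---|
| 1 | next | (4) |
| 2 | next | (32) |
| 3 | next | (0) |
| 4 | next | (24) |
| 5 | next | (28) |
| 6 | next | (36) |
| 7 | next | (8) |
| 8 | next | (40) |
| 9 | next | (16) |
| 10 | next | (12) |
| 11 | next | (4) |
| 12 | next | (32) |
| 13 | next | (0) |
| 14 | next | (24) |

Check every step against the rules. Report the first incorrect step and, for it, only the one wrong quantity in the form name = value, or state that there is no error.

no error

step 1: x = (24*23 + 24) mod 44 = 4 -> verified
step 2: x = (24*4 + 24) mod 44 = 32 -> consistent with the log
step 3: x = (24*32 + 24) mod 44 = 0 -> exactly as logged
step 4: x = (24*0 + 24) mod 44 = 24 -> matches
step 5: x = (24*24 + 24) mod 44 = 28 -> verified
step 6: x = (24*28 + 24) mod 44 = 36 -> same as recorded
step 7: x = (24*36 + 24) mod 44 = 8 -> agrees with the log
step 8: x = (24*8 + 24) mod 44 = 40 -> in agreement
step 9: x = (24*40 + 24) mod 44 = 16 -> same as recorded
step 10: x = (24*16 + 24) mod 44 = 12 -> checks out
step 11: x = (24*12 + 24) mod 44 = 4 -> agrees with the log
step 12: x = (24*4 + 24) mod 44 = 32 -> no discrepancy
step 13: x = (24*32 + 24) mod 44 = 0 -> matches
step 14: x = (24*0 + 24) mod 44 = 24 -> confirmed correct
Each recorded entry agrees with the recomputation.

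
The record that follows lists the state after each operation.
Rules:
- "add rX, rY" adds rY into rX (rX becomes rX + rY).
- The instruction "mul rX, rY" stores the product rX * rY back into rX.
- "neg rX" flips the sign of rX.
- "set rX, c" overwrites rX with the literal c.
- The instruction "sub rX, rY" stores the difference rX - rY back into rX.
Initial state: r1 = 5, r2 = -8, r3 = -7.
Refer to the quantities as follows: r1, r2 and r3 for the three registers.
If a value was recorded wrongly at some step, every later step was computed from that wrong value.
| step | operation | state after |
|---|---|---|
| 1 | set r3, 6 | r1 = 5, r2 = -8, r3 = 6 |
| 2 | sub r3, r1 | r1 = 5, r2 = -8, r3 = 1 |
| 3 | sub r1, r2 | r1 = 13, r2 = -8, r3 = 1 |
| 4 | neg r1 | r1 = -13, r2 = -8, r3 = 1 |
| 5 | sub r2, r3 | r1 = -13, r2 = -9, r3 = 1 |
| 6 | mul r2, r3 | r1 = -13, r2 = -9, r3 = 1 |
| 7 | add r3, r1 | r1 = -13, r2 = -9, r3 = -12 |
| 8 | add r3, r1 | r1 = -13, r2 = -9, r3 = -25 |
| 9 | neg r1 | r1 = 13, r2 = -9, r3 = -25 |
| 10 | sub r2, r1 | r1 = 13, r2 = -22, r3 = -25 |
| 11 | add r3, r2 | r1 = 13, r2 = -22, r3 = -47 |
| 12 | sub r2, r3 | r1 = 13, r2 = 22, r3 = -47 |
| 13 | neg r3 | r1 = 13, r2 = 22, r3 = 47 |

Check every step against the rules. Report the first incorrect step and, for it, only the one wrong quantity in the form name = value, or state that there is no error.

step 12, r2 = 25

Recomputing the run from the initial state:
step 1: r1 = 5, r2 = -8, r3 = 6
step 2: r1 = 5, r2 = -8, r3 = 1
step 3: r1 = 13, r2 = -8, r3 = 1
step 4: r1 = -13, r2 = -8, r3 = 1
step 5: r1 = -13, r2 = -9, r3 = 1
step 6: r1 = -13, r2 = -9, r3 = 1
step 7: r1 = -13, r2 = -9, r3 = -12
step 8: r1 = -13, r2 = -9, r3 = -25
step 9: r1 = 13, r2 = -9, r3 = -25
step 10: r1 = 13, r2 = -22, r3 = -25
step 11: r1 = 13, r2 = -22, r3 = -47
step 12: r1 = 13, r2 = 25, r3 = -47
step 13: r1 = 13, r2 = 25, r3 = 47
The first disagreement with the record is at step 12, where the value should be r2 = 25.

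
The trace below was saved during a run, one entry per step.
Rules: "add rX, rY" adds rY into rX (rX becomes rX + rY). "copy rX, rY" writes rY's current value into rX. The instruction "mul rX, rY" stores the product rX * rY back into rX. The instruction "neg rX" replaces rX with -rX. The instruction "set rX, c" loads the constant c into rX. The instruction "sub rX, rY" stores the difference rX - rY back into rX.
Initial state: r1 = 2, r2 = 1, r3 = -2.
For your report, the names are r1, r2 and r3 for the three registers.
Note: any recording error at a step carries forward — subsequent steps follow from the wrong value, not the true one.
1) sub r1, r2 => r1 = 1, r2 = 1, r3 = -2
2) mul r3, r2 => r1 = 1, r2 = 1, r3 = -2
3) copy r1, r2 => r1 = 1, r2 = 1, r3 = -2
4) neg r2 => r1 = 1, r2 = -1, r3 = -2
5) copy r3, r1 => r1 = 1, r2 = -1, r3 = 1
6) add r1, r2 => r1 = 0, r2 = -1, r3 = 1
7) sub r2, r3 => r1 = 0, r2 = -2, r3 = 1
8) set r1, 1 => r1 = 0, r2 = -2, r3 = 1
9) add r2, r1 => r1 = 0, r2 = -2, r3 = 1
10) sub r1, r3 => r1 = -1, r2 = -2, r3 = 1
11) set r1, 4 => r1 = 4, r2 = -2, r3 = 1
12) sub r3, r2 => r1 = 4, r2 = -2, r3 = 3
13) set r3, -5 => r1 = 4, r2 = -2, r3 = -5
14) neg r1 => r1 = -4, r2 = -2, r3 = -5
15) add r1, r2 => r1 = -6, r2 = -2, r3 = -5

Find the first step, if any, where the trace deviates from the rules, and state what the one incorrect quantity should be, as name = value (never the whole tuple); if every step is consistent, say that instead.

Recomputing the run from the initial state:
step 1: r1 = 1, r2 = 1, r3 = -2
step 2: r1 = 1, r2 = 1, r3 = -2
step 3: r1 = 1, r2 = 1, r3 = -2
step 4: r1 = 1, r2 = -1, r3 = -2
step 5: r1 = 1, r2 = -1, r3 = 1
step 6: r1 = 0, r2 = -1, r3 = 1
step 7: r1 = 0, r2 = -2, r3 = 1
step 8: r1 = 1, r2 = -2, r3 = 1
step 9: r1 = 1, r2 = -1, r3 = 1
step 10: r1 = 0, r2 = -1, r3 = 1
step 11: r1 = 4, r2 = -1, r3 = 1
step 12: r1 = 4, r2 = -1, r3 = 2
step 13: r1 = 4, r2 = -1, r3 = -5
step 14: r1 = -4, r2 = -1, r3 = -5
step 15: r1 = -5, r2 = -1, r3 = -5
The first disagreement with the trace is at step 8, where the value should be r1 = 1.

step 8, r1 = 1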